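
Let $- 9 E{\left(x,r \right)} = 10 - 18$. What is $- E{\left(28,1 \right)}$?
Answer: $- \frac{8}{9} \approx -0.88889$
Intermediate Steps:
$E{\left(x,r \right)} = \frac{8}{9}$ ($E{\left(x,r \right)} = - \frac{10 - 18}{9} = \left(- \frac{1}{9}\right) \left(-8\right) = \frac{8}{9}$)
$- E{\left(28,1 \right)} = \left(-1\right) \frac{8}{9} = - \frac{8}{9}$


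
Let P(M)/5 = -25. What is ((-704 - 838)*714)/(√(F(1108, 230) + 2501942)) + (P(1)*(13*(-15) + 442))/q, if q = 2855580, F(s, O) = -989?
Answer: -475/43932 - 52428*√2500953/119093 ≈ -696.20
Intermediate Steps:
P(M) = -125 (P(M) = 5*(-25) = -125)
((-704 - 838)*714)/(√(F(1108, 230) + 2501942)) + (P(1)*(13*(-15) + 442))/q = ((-704 - 838)*714)/(√(-989 + 2501942)) - 125*(13*(-15) + 442)/2855580 = (-1542*714)/(√2500953) - 125*(-195 + 442)*(1/2855580) = -52428*√2500953/119093 - 125*247*(1/2855580) = -52428*√2500953/119093 - 30875*1/2855580 = -52428*√2500953/119093 - 475/43932 = -475/43932 - 52428*√2500953/119093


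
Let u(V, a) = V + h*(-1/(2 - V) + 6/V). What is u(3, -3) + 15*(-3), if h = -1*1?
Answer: -45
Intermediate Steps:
h = -1
u(V, a) = V + 1/(2 - V) - 6/V (u(V, a) = V - (-1/(2 - V) + 6/V) = V + (1/(2 - V) - 6/V) = V + 1/(2 - V) - 6/V)
u(3, -3) + 15*(-3) = (12 + 3³ - 7*3 - 2*3²)/(3*(-2 + 3)) + 15*(-3) = (⅓)*(12 + 27 - 21 - 2*9)/1 - 45 = (⅓)*1*(12 + 27 - 21 - 18) - 45 = (⅓)*1*0 - 45 = 0 - 45 = -45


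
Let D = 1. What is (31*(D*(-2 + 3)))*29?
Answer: 899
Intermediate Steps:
(31*(D*(-2 + 3)))*29 = (31*(1*(-2 + 3)))*29 = (31*(1*1))*29 = (31*1)*29 = 31*29 = 899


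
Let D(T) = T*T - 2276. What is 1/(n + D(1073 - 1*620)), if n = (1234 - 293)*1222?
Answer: 1/1352835 ≈ 7.3919e-7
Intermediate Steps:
D(T) = -2276 + T² (D(T) = T² - 2276 = -2276 + T²)
n = 1149902 (n = 941*1222 = 1149902)
1/(n + D(1073 - 1*620)) = 1/(1149902 + (-2276 + (1073 - 1*620)²)) = 1/(1149902 + (-2276 + (1073 - 620)²)) = 1/(1149902 + (-2276 + 453²)) = 1/(1149902 + (-2276 + 205209)) = 1/(1149902 + 202933) = 1/1352835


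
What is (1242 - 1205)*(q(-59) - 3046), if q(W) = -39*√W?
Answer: -112702 - 1443*I*√59 ≈ -1.127e+5 - 11084.0*I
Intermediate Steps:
(1242 - 1205)*(q(-59) - 3046) = (1242 - 1205)*(-39*I*√59 - 3046) = 37*(-39*I*√59 - 3046) = 37*(-3046 - 39*I*√59) = -112702 - 1443*I*√59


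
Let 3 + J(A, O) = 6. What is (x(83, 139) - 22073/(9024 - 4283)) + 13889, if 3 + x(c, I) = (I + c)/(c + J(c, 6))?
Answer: 2830418730/203863 ≈ 13884.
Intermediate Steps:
J(A, O) = 3 (J(A, O) = -3 + 6 = 3)
x(c, I) = -3 + (I + c)/(3 + c) (x(c, I) = -3 + (I + c)/(c + 3) = -3 + (I + c)/(3 + c))
(x(83, 139) - 22073/(9024 - 4283)) + 13889 = ((-9 + 139 - 2*83)/(3 + 83) - 22073/(9024 - 4283)) + 13889 = ((-9 + 139 - 166)/86 - 22073/4741) + 13889 = ((1/86)*(-36) - 22073*1/4741) + 13889 = (-18/43 - 22073/4741) + 13889 = -1034477/203863 + 13889 = 2830418730/203863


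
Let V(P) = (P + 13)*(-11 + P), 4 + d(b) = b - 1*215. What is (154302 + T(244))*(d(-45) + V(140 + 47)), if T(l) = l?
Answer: 5399219056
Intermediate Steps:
d(b) = -219 + b (d(b) = -4 + (b - 1*215) = -4 + (b - 215) = -4 + (-215 + b) = -219 + b)
V(P) = (-11 + P)*(13 + P) (V(P) = (13 + P)*(-11 + P) = (-11 + P)*(13 + P))
(154302 + T(244))*(d(-45) + V(140 + 47)) = (154302 + 244)*((-219 - 45) + (-143 + (140 + 47)² + 2*(140 + 47))) = 154546*(-264 + (-143 + 187² + 2*187)) = 154546*(-264 + (-143 + 34969 + 374)) = 154546*(-264 + 35200) = 154546*34936 = 5399219056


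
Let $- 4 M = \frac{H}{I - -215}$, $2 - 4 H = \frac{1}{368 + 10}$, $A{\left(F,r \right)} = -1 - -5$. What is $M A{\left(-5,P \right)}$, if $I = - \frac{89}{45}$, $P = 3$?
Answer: $- \frac{3775}{1610448} \approx -0.0023441$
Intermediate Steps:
$A{\left(F,r \right)} = 4$ ($A{\left(F,r \right)} = -1 + 5 = 4$)
$I = - \frac{89}{45}$ ($I = \left(-89\right) \frac{1}{45} = - \frac{89}{45} \approx -1.9778$)
$H = \frac{755}{1512}$ ($H = \frac{1}{2} - \frac{1}{4 \left(368 + 10\right)} = \frac{1}{2} - \frac{1}{4 \cdot 378} = \frac{1}{2} - \frac{1}{1512} = \frac{755}{1512} \approx 0.49934$)
$M = - \frac{3775}{6441792}$ ($M = - \frac{\frac{755}{1512} \frac{1}{- \frac{89}{45} - -215}}{4} = - \frac{\frac{755}{1512} \frac{1}{- \frac{89}{45} + 215}}{4} = - \frac{\frac{755}{1512} \frac{1}{\frac{9586}{45}}}{4} = - \frac{\frac{755}{1512} \cdot \frac{45}{9586}}{4} = \left(- \frac{1}{4}\right) \frac{3775}{1610448} = - \frac{3775}{6441792} \approx -0.00058602$)
$M A{\left(-5,P \right)} = \left(- \frac{3775}{6441792}\right) 4 = - \frac{3775}{1610448}$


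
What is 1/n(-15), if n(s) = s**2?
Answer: 1/225 ≈ 0.0044444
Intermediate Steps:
1/n(-15) = 1/((-15)**2) = 1/225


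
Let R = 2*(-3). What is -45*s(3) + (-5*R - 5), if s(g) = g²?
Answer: -380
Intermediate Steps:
R = -6
-45*s(3) + (-5*R - 5) = -45*3² + (-5*(-6) - 5) = -45*9 + (30 - 5) = -405 + 25 = -380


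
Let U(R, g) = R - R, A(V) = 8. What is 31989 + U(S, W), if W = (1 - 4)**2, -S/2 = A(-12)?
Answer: 31989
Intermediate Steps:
S = -16 (S = -2*8 = -16)
W = 9 (W = (-3)**2 = 9)
U(R, g) = 0
31989 + U(S, W) = 31989 + 0 = 31989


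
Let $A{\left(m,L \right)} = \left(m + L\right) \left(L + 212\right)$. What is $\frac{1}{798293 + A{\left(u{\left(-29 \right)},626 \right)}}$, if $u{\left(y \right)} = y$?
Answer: $\frac{1}{1298579} \approx 7.7007 \cdot 10^{-7}$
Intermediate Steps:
$A{\left(m,L \right)} = \left(212 + L\right) \left(L + m\right)$ ($A{\left(m,L \right)} = \left(L + m\right) \left(212 + L\right) = \left(212 + L\right) \left(L + m\right)$)
$\frac{1}{798293 + A{\left(u{\left(-29 \right)},626 \right)}} = \frac{1}{798293 + \left(626^{2} + 212 \cdot 626 + 212 \left(-29\right) + 626 \left(-29\right)\right)} = \frac{1}{798293 + \left(391876 + 132712 - 6148 - 18154\right)} = \frac{1}{798293 + 500286} = \frac{1}{1298579}$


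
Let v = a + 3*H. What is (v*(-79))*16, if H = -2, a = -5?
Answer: 13904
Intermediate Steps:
v = -11 (v = -5 + 3*(-2) = -5 - 6 = -11)
(v*(-79))*16 = -11*(-79)*16 = 869*16 = 13904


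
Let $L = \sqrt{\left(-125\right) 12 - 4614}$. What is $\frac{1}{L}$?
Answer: $- \frac{i \sqrt{6114}}{6114} \approx - 0.012789 i$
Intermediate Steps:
$L = i \sqrt{6114}$ ($L = \sqrt{-1500 - 4614} = \sqrt{-6114} = i \sqrt{6114} \approx 78.192 i$)
$\frac{1}{L} = \frac{1}{i \sqrt{6114}} = - \frac{i \sqrt{6114}}{6114}$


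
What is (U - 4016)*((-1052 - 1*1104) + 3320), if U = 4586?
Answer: 663480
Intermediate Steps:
(U - 4016)*((-1052 - 1*1104) + 3320) = (4586 - 4016)*((-1052 - 1*1104) + 3320) = 570*((-1052 - 1104) + 3320) = 570*(-2156 + 3320) = 570*1164 = 663480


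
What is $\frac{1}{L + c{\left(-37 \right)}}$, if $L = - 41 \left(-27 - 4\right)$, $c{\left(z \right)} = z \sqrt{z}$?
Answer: $\frac{1271}{1666094} + \frac{37 i \sqrt{37}}{1666094} \approx 0.00076286 + 0.00013508 i$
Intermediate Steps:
$c{\left(z \right)} = z^{\frac{3}{2}}$
$L = 1271$ ($L = \left(-41\right) \left(-31\right) = 1271$)
$\frac{1}{L + c{\left(-37 \right)}} = \frac{1}{1271 + \left(-37\right)^{\frac{3}{2}}} = \frac{1}{1271 - 37 i \sqrt{37}}$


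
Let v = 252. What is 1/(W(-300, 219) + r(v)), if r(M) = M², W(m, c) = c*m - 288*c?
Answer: -1/65268 ≈ -1.5321e-5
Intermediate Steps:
W(m, c) = -288*c + c*m
1/(W(-300, 219) + r(v)) = 1/(219*(-288 - 300) + 252²) = 1/(219*(-588) + 63504) = 1/(-128772 + 63504) = 1/(-65268) = -1/65268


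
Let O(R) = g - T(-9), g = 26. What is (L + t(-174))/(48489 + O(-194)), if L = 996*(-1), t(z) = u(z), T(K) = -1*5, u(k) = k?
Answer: -117/4852 ≈ -0.024114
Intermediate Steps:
T(K) = -5
t(z) = z
L = -996
O(R) = 31 (O(R) = 26 - 1*(-5) = 26 + 5 = 31)
(L + t(-174))/(48489 + O(-194)) = (-996 - 174)/(48489 + 31) = -1170/48520 = -1170*1/48520 = -117/4852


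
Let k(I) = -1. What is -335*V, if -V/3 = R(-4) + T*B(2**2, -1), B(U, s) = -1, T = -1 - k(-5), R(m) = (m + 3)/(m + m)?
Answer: 1005/8 ≈ 125.63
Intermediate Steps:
R(m) = (3 + m)/(2*m) (R(m) = (3 + m)/((2*m)) = (3 + m)*(1/(2*m)) = (3 + m)/(2*m))
T = 0 (T = -1 - 1*(-1) = -1 + 1 = 0)
V = -3/8 (V = -3*((1/2)*(3 - 4)/(-4) + 0*(-1)) = -3*((1/2)*(-1/4)*(-1) + 0) = -3*(1/8 + 0) = -3*1/8 = -3/8 ≈ -0.37500)
-335*V = -335*(-3/8) = 1005/8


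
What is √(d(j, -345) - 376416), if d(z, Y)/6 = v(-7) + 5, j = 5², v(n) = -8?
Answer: 3*I*√41826 ≈ 613.54*I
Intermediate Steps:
j = 25
d(z, Y) = -18 (d(z, Y) = 6*(-8 + 5) = 6*(-3) = -18)
√(d(j, -345) - 376416) = √(-18 - 376416) = √(-376434) = 3*I*√41826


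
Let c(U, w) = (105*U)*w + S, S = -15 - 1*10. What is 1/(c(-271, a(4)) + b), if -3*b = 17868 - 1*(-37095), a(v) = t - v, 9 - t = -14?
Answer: -1/558991 ≈ -1.7889e-6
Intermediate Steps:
t = 23 (t = 9 - 1*(-14) = 9 + 14 = 23)
S = -25 (S = -15 - 10 = -25)
a(v) = 23 - v
c(U, w) = -25 + 105*U*w (c(U, w) = (105*U)*w - 25 = 105*U*w - 25 = -25 + 105*U*w)
b = -18321 (b = -(17868 - 1*(-37095))/3 = -(17868 + 37095)/3 = -⅓*54963 = -18321)
1/(c(-271, a(4)) + b) = 1/((-25 + 105*(-271)*(23 - 1*4)) - 18321) = 1/((-25 + 105*(-271)*(23 - 4)) - 18321) = 1/((-25 + 105*(-271)*19) - 18321) = 1/((-25 - 540645) - 18321) = 1/(-540670 - 18321) = 1/(-558991) = -1/558991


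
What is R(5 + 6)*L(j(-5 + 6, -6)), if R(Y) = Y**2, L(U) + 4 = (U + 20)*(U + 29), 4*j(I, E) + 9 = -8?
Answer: 746933/16 ≈ 46683.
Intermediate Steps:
j(I, E) = -17/4 (j(I, E) = -9/4 + (1/4)*(-8) = -9/4 - 2 = -17/4)
L(U) = -4 + (20 + U)*(29 + U) (L(U) = -4 + (U + 20)*(U + 29) = -4 + (20 + U)*(29 + U))
R(5 + 6)*L(j(-5 + 6, -6)) = (5 + 6)**2*(576 + (-17/4)**2 + 49*(-17/4)) = 11**2*(576 + 289/16 - 833/4) = 121*(6173/16) = 746933/16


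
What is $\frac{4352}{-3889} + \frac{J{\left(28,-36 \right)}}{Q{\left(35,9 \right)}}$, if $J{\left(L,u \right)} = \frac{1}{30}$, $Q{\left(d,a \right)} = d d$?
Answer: $- \frac{159932111}{142920750} \approx -1.119$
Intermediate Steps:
$Q{\left(d,a \right)} = d^{2}$
$J{\left(L,u \right)} = \frac{1}{30}$
$\frac{4352}{-3889} + \frac{J{\left(28,-36 \right)}}{Q{\left(35,9 \right)}} = \frac{4352}{-3889} + \frac{1}{30 \cdot 35^{2}} = 4352 \left(- \frac{1}{3889}\right) + \frac{1}{30 \cdot 1225} = - \frac{4352}{3889} + \frac{1}{30} \cdot \frac{1}{1225} = - \frac{4352}{3889} + \frac{1}{36750} = - \frac{159932111}{142920750}$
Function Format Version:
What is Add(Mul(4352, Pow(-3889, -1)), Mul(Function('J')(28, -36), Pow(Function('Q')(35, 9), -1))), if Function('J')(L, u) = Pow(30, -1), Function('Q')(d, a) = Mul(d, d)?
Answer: Rational(-159932111, 142920750) ≈ -1.1190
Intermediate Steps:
Function('Q')(d, a) = Pow(d, 2)
Function('J')(L, u) = Rational(1, 30)
Add(Mul(4352, Pow(-3889, -1)), Mul(Function('J')(28, -36), Pow(Function('Q')(35, 9), -1))) = Add(Mul(4352, Pow(-3889, -1)), Mul(Rational(1, 30), Pow(Pow(35, 2), -1))) = Add(Mul(4352, Rational(-1, 3889)), Mul(Rational(1, 30), Pow(1225, -1))) = Add(Rational(-4352, 3889), Mul(Rational(1, 30), Rational(1, 1225))) = Add(Rational(-4352, 3889), Rational(1, 36750)) = Rational(-159932111, 142920750)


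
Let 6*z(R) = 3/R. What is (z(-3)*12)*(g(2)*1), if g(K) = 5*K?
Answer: -20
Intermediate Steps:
z(R) = 1/(2*R) (z(R) = (3/R)/6 = 1/(2*R))
(z(-3)*12)*(g(2)*1) = (((1/2)/(-3))*12)*((5*2)*1) = (((1/2)*(-1/3))*12)*(10*1) = -1/6*12*10 = -2*10 = -20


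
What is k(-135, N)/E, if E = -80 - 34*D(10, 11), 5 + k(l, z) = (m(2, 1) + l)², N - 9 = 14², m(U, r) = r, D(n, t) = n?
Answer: -17951/420 ≈ -42.740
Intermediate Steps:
N = 205 (N = 9 + 14² = 9 + 196 = 205)
k(l, z) = -5 + (1 + l)²
E = -420 (E = -80 - 34*10 = -80 - 340 = -420)
k(-135, N)/E = (-5 + (1 - 135)²)/(-420) = (-5 + (-134)²)*(-1/420) = (-5 + 17956)*(-1/420) = 17951*(-1/420) = -17951/420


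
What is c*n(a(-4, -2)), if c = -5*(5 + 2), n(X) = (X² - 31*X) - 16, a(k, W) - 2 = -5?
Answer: -3010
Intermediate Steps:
a(k, W) = -3 (a(k, W) = 2 - 5 = -3)
n(X) = -16 + X² - 31*X
c = -35 (c = -5*7 = -35)
c*n(a(-4, -2)) = -35*(-16 + (-3)² - 31*(-3)) = -35*(-16 + 9 + 93) = -35*86 = -3010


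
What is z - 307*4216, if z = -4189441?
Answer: -5483753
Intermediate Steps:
z - 307*4216 = -4189441 - 307*4216 = -4189441 - 1294312 = -5483753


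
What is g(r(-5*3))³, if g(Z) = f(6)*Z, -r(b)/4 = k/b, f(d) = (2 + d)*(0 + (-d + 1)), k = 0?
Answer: 0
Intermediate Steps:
f(d) = (1 - d)*(2 + d) (f(d) = (2 + d)*(0 + (1 - d)) = (2 + d)*(1 - d) = (1 - d)*(2 + d))
r(b) = 0 (r(b) = -0/b = -4*0 = 0)
g(Z) = -40*Z (g(Z) = (2 - 1*6 - 1*6²)*Z = (2 - 6 - 1*36)*Z = (2 - 6 - 36)*Z = -40*Z)
g(r(-5*3))³ = (-40*0)³ = 0³ = 0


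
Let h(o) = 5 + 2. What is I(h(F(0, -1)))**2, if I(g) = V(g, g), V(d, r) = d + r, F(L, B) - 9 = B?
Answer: 196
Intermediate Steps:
F(L, B) = 9 + B
h(o) = 7
I(g) = 2*g (I(g) = g + g = 2*g)
I(h(F(0, -1)))**2 = (2*7)**2 = 14**2 = 196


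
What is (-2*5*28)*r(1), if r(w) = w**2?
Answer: -280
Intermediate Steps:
(-2*5*28)*r(1) = (-2*5*28)*1**2 = -10*28*1 = -280*1 = -280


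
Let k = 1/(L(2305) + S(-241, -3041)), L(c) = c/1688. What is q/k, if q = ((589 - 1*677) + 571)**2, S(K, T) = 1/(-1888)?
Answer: 126855326241/398368 ≈ 3.1844e+5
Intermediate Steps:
L(c) = c/1688 (L(c) = c*(1/1688) = c/1688)
S(K, T) = -1/1888
k = 398368/543769 (k = 1/((1/1688)*2305 - 1/1888) = 1/(2305/1688 - 1/1888) = 1/(543769/398368) = 398368/543769 ≈ 0.73260)
q = 233289 (q = ((589 - 677) + 571)**2 = (-88 + 571)**2 = 483**2 = 233289)
q/k = 233289/(398368/543769) = 233289*(543769/398368) = 126855326241/398368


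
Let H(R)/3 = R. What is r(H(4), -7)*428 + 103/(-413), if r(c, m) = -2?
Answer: -353631/413 ≈ -856.25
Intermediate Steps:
H(R) = 3*R
r(H(4), -7)*428 + 103/(-413) = -2*428 + 103/(-413) = -856 + 103*(-1/413) = -856 - 103/413 = -353631/413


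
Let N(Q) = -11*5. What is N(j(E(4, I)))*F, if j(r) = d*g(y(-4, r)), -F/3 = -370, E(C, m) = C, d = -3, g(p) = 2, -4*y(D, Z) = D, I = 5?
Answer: -61050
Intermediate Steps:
y(D, Z) = -D/4
F = 1110 (F = -3*(-370) = 1110)
j(r) = -6 (j(r) = -3*2 = -6)
N(Q) = -55
N(j(E(4, I)))*F = -55*1110 = -61050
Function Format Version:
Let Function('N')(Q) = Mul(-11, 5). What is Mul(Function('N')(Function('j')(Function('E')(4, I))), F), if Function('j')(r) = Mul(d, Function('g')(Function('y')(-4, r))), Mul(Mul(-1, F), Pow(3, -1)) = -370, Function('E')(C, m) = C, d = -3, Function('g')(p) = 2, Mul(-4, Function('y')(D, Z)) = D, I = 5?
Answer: -61050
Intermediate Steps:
Function('y')(D, Z) = Mul(Rational(-1, 4), D)
F = 1110 (F = Mul(-3, -370) = 1110)
Function('j')(r) = -6 (Function('j')(r) = Mul(-3, 2) = -6)
Function('N')(Q) = -55
Mul(Function('N')(Function('j')(Function('E')(4, I))), F) = Mul(-55, 1110) = -61050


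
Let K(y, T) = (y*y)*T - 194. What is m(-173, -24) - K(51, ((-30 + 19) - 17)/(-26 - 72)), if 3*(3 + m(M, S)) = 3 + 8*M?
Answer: -21262/21 ≈ -1012.5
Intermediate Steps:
m(M, S) = -2 + 8*M/3 (m(M, S) = -3 + (3 + 8*M)/3 = -3 + (1 + 8*M/3) = -2 + 8*M/3)
K(y, T) = -194 + T*y**2 (K(y, T) = y**2*T - 194 = T*y**2 - 194 = -194 + T*y**2)
m(-173, -24) - K(51, ((-30 + 19) - 17)/(-26 - 72)) = (-2 + (8/3)*(-173)) - (-194 + (((-30 + 19) - 17)/(-26 - 72))*51**2) = (-2 - 1384/3) - (-194 + ((-11 - 17)/(-98))*2601) = -1390/3 - (-194 - 28*(-1/98)*2601) = -1390/3 - (-194 + (2/7)*2601) = -1390/3 - (-194 + 5202/7) = -1390/3 - 1*3844/7 = -1390/3 - 3844/7 = -21262/21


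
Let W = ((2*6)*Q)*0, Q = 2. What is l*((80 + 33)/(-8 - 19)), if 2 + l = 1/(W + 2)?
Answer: 113/18 ≈ 6.2778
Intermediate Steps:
W = 0 (W = ((2*6)*2)*0 = (12*2)*0 = 24*0 = 0)
l = -3/2 (l = -2 + 1/(0 + 2) = -2 + 1/2 = -3/2 ≈ -1.5000)
l*((80 + 33)/(-8 - 19)) = -3*(80 + 33)/(2*(-8 - 19)) = -339/(2*(-27)) = -339*(-1)/(2*27) = -3/2*(-113/27) = 113/18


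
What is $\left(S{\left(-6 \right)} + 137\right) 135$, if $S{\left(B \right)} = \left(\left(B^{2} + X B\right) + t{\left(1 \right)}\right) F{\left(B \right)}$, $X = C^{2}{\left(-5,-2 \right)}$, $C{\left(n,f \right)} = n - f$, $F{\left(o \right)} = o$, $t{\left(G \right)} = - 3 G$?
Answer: $35505$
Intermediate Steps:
$X = 9$ ($X = \left(-5 - -2\right)^{2} = \left(-5 + 2\right)^{2} = \left(-3\right)^{2} = 9$)
$S{\left(B \right)} = B \left(-3 + B^{2} + 9 B\right)$ ($S{\left(B \right)} = \left(\left(B^{2} + 9 B\right) - 3\right) B = \left(-3 + B^{2} + 9 B\right) B = B \left(-3 + B^{2} + 9 B\right)$)
$\left(S{\left(-6 \right)} + 137\right) 135 = \left(- 6 \left(-3 + \left(-6\right)^{2} + 9 \left(-6\right)\right) + 137\right) 135 = \left(- 6 \left(-3 + 36 - 54\right) + 137\right) 135 = \left(\left(-6\right) \left(-21\right) + 137\right) 135 = \left(126 + 137\right) 135 = 263 \cdot 135 = 35505$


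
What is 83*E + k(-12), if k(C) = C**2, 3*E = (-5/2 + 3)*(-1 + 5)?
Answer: 598/3 ≈ 199.33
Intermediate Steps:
E = 2/3 (E = ((-5/2 + 3)*(-1 + 5))/3 = ((-5*1/2 + 3)*4)/3 = ((-5/2 + 3)*4)/3 = ((1/2)*4)/3 = (1/3)*2 = 2/3 ≈ 0.66667)
83*E + k(-12) = 83*(2/3) + (-12)**2 = 166/3 + 144 = 598/3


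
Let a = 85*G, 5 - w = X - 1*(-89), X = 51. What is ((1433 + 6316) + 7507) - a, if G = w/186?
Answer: 949697/62 ≈ 15318.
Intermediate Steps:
w = -135 (w = 5 - (51 - 1*(-89)) = 5 - (51 + 89) = 5 - 1*140 = 5 - 140 = -135)
G = -45/62 (G = -135/186 = -135*1/186 = -45/62 ≈ -0.72581)
a = -3825/62 (a = 85*(-45/62) = -3825/62 ≈ -61.694)
((1433 + 6316) + 7507) - a = ((1433 + 6316) + 7507) - 1*(-3825/62) = (7749 + 7507) + 3825/62 = 15256 + 3825/62 = 949697/62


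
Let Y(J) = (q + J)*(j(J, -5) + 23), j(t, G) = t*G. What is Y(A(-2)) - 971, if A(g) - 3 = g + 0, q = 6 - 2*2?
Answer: -917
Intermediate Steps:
j(t, G) = G*t
q = 2 (q = 6 - 4 = 2)
A(g) = 3 + g (A(g) = 3 + (g + 0) = 3 + g)
Y(J) = (2 + J)*(23 - 5*J) (Y(J) = (2 + J)*(-5*J + 23) = (2 + J)*(23 - 5*J))
Y(A(-2)) - 971 = (46 - 5*(3 - 2)² + 13*(3 - 2)) - 971 = (46 - 5*1² + 13*1) - 971 = (46 - 5*1 + 13) - 971 = (46 - 5 + 13) - 971 = 54 - 971 = -917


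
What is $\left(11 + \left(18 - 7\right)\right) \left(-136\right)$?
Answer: $-2992$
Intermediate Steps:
$\left(11 + \left(18 - 7\right)\right) \left(-136\right) = \left(11 + 11\right) \left(-136\right) = 22 \left(-136\right) = -2992$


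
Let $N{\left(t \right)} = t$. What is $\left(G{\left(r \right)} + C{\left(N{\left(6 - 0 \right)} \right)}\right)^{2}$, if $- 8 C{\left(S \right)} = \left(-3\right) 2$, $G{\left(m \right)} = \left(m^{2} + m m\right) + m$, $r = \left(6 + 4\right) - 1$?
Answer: $\frac{471969}{16} \approx 29498.0$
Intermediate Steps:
$r = 9$ ($r = 10 - 1 = 9$)
$G{\left(m \right)} = m + 2 m^{2}$ ($G{\left(m \right)} = \left(m^{2} + m^{2}\right) + m = 2 m^{2} + m = m + 2 m^{2}$)
$C{\left(S \right)} = \frac{3}{4}$ ($C{\left(S \right)} = - \frac{\left(-3\right) 2}{8} = \left(- \frac{1}{8}\right) \left(-6\right) = \frac{3}{4}$)
$\left(G{\left(r \right)} + C{\left(N{\left(6 - 0 \right)} \right)}\right)^{2} = \left(9 \left(1 + 2 \cdot 9\right) + \frac{3}{4}\right)^{2} = \left(9 \left(1 + 18\right) + \frac{3}{4}\right)^{2} = \left(9 \cdot 19 + \frac{3}{4}\right)^{2} = \left(171 + \frac{3}{4}\right)^{2} = \left(\frac{687}{4}\right)^{2} = \frac{471969}{16}$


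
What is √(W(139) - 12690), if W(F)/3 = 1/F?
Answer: I*√245183073/139 ≈ 112.65*I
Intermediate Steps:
W(F) = 3/F
√(W(139) - 12690) = √(3/139 - 12690) = √(-1763907/139) = I*√245183073/139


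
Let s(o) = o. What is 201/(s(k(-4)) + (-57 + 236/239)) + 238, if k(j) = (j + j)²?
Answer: 502381/1909 ≈ 263.16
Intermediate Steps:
k(j) = 4*j² (k(j) = (2*j)² = 4*j²)
201/(s(k(-4)) + (-57 + 236/239)) + 238 = 201/(4*(-4)² + (-57 + 236/239)) + 238 = 201/(4*16 + (-57 + 236*(1/239))) + 238 = 201/(64 + (-57 + 236/239)) + 238 = 201/(64 - 13387/239) + 238 = 201/(1909/239) + 238 = (239/1909)*201 + 238 = 48039/1909 + 238 = 502381/1909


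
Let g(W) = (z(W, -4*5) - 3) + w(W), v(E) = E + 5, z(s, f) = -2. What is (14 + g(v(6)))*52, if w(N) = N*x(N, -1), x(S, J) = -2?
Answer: -676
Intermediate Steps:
w(N) = -2*N (w(N) = N*(-2) = -2*N)
v(E) = 5 + E
g(W) = -5 - 2*W (g(W) = (-2 - 3) - 2*W = -5 - 2*W)
(14 + g(v(6)))*52 = (14 + (-5 - 2*(5 + 6)))*52 = (14 + (-5 - 2*11))*52 = (14 + (-5 - 22))*52 = (14 - 27)*52 = -13*52 = -676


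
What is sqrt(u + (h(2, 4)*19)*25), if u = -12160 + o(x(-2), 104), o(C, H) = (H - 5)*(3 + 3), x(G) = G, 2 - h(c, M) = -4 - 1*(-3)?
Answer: I*sqrt(10141) ≈ 100.7*I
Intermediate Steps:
h(c, M) = 3 (h(c, M) = 2 - (-4 - 1*(-3)) = 2 - (-4 + 3) = 2 - 1*(-1) = 2 + 1 = 3)
o(C, H) = -30 + 6*H (o(C, H) = (-5 + H)*6 = -30 + 6*H)
u = -11566 (u = -12160 + (-30 + 6*104) = -12160 + (-30 + 624) = -12160 + 594 = -11566)
sqrt(u + (h(2, 4)*19)*25) = sqrt(-11566 + (3*19)*25) = sqrt(-11566 + 57*25) = sqrt(-11566 + 1425) = sqrt(-10141) = I*sqrt(10141)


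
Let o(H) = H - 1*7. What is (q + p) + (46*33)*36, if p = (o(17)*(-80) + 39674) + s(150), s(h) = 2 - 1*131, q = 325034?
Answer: 418427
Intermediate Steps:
o(H) = -7 + H (o(H) = H - 7 = -7 + H)
s(h) = -129 (s(h) = 2 - 131 = -129)
p = 38745 (p = ((-7 + 17)*(-80) + 39674) - 129 = (10*(-80) + 39674) - 129 = (-800 + 39674) - 129 = 38874 - 129 = 38745)
(q + p) + (46*33)*36 = (325034 + 38745) + (46*33)*36 = 363779 + 1518*36 = 363779 + 54648 = 418427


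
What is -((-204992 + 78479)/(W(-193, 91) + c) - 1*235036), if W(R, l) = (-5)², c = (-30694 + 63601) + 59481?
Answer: 21720508381/92413 ≈ 2.3504e+5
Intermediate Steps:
c = 92388 (c = 32907 + 59481 = 92388)
W(R, l) = 25
-((-204992 + 78479)/(W(-193, 91) + c) - 1*235036) = -((-204992 + 78479)/(25 + 92388) - 1*235036) = -(-126513/92413 - 235036) = -1*(-21720508381/92413) = 21720508381/92413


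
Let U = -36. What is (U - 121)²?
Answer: 24649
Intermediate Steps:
(U - 121)² = (-36 - 121)² = (-157)² = 24649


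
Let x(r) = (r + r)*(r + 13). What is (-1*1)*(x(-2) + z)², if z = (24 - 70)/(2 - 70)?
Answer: -2169729/1156 ≈ -1876.9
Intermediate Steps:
z = 23/34 (z = -46/(-68) = -46*(-1/68) = 23/34 ≈ 0.67647)
x(r) = 2*r*(13 + r) (x(r) = (2*r)*(13 + r) = 2*r*(13 + r))
(-1*1)*(x(-2) + z)² = (-1*1)*(2*(-2)*(13 - 2) + 23/34)² = -(2*(-2)*11 + 23/34)² = -(-44 + 23/34)² = -(-1473/34)² = -1*2169729/1156 = -2169729/1156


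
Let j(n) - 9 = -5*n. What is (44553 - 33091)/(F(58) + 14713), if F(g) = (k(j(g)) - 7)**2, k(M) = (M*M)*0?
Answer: 521/671 ≈ 0.77645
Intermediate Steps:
j(n) = 9 - 5*n
k(M) = 0 (k(M) = M**2*0 = 0)
F(g) = 49 (F(g) = (0 - 7)**2 = (-7)**2 = 49)
(44553 - 33091)/(F(58) + 14713) = (44553 - 33091)/(49 + 14713) = 11462/14762 = 11462*(1/14762) = 521/671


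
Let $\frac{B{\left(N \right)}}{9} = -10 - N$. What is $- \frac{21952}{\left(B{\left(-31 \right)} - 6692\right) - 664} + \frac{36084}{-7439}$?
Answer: $- \frac{95313100}{53315313} \approx -1.7877$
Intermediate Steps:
$B{\left(N \right)} = -90 - 9 N$ ($B{\left(N \right)} = 9 \left(-10 - N\right) = -90 - 9 N$)
$- \frac{21952}{\left(B{\left(-31 \right)} - 6692\right) - 664} + \frac{36084}{-7439} = - \frac{21952}{\left(\left(-90 - -279\right) - 6692\right) - 664} + \frac{36084}{-7439} = - \frac{21952}{\left(\left(-90 + 279\right) - 6692\right) - 664} + 36084 \left(- \frac{1}{7439}\right) = - \frac{21952}{\left(189 - 6692\right) - 664} - \frac{36084}{7439} = - \frac{21952}{-6503 - 664} - \frac{36084}{7439} = - \frac{21952}{-7167} - \frac{36084}{7439} = \left(-21952\right) \left(- \frac{1}{7167}\right) - \frac{36084}{7439} = \frac{21952}{7167} - \frac{36084}{7439} = - \frac{95313100}{53315313}$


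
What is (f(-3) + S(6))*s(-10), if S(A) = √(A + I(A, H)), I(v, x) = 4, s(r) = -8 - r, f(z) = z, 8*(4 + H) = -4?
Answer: -6 + 2*√10 ≈ 0.32456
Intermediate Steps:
H = -9/2 (H = -4 + (⅛)*(-4) = -4 - ½ = -9/2 ≈ -4.5000)
S(A) = √(4 + A) (S(A) = √(A + 4) = √(4 + A))
(f(-3) + S(6))*s(-10) = (-3 + √(4 + 6))*(-8 - 1*(-10)) = (-3 + √10)*(-8 + 10) = (-3 + √10)*2 = -6 + 2*√10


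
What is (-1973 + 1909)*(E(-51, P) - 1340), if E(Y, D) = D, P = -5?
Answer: 86080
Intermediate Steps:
(-1973 + 1909)*(E(-51, P) - 1340) = (-1973 + 1909)*(-5 - 1340) = -64*(-1345) = 86080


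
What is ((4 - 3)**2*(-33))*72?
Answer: -2376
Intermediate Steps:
((4 - 3)**2*(-33))*72 = (1**2*(-33))*72 = (1*(-33))*72 = -33*72 = -2376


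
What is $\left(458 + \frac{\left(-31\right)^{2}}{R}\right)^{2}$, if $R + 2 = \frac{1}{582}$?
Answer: $\frac{710115904}{1352569} \approx 525.01$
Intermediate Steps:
$R = - \frac{1163}{582}$ ($R = -2 + \frac{1}{582} = - \frac{1163}{582} \approx -1.9983$)
$\left(458 + \frac{\left(-31\right)^{2}}{R}\right)^{2} = \left(458 + \frac{\left(-31\right)^{2}}{- \frac{1163}{582}}\right)^{2} = \left(458 + 961 \left(- \frac{582}{1163}\right)\right)^{2} = \left(458 - \frac{559302}{1163}\right)^{2} = \left(- \frac{26648}{1163}\right)^{2} = \frac{710115904}{1352569}$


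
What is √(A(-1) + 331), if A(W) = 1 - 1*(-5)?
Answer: √337 ≈ 18.358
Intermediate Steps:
A(W) = 6 (A(W) = 1 + 5 = 6)
√(A(-1) + 331) = √(6 + 331) = √337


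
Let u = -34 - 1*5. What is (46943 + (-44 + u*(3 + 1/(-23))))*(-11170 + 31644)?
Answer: 22030535850/23 ≈ 9.5785e+8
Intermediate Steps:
u = -39 (u = -34 - 5 = -39)
(46943 + (-44 + u*(3 + 1/(-23))))*(-11170 + 31644) = (46943 + (-44 - 39*(3 + 1/(-23))))*(-11170 + 31644) = (46943 + (-44 - 39*(3 - 1/23)))*20474 = (46943 + (-44 - 39*68/23))*20474 = (46943 + (-44 - 2652/23))*20474 = (46943 - 3664/23)*20474 = (1076025/23)*20474 = 22030535850/23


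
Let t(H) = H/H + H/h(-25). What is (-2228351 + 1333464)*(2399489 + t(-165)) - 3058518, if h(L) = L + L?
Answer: -21472784192751/10 ≈ -2.1473e+12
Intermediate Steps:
h(L) = 2*L
t(H) = 1 - H/50 (t(H) = H/H + H/((2*(-25))) = 1 + H/(-50) = 1 + H*(-1/50) = 1 - H/50)
(-2228351 + 1333464)*(2399489 + t(-165)) - 3058518 = (-2228351 + 1333464)*(2399489 + (1 - 1/50*(-165))) - 3058518 = -894887*(2399489 + (1 + 33/10)) - 3058518 = -894887*(2399489 + 43/10) - 3058518 = -894887*23994933/10 - 3058518 = -21472753607571/10 - 3058518 = -21472784192751/10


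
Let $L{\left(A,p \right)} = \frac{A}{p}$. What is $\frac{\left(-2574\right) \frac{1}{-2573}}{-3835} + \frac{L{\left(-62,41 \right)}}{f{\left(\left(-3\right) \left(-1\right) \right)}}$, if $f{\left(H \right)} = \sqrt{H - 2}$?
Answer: $- \frac{47068288}{31120435} \approx -1.5125$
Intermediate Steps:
$f{\left(H \right)} = \sqrt{-2 + H}$
$\frac{\left(-2574\right) \frac{1}{-2573}}{-3835} + \frac{L{\left(-62,41 \right)}}{f{\left(\left(-3\right) \left(-1\right) \right)}} = \frac{\left(-2574\right) \frac{1}{-2573}}{-3835} + \frac{\left(-62\right) \frac{1}{41}}{\sqrt{-2 - -3}} = \left(-2574\right) \left(- \frac{1}{2573}\right) \left(- \frac{1}{3835}\right) + \frac{\left(-62\right) \frac{1}{41}}{\sqrt{-2 + 3}} = \frac{2574}{2573} \left(- \frac{1}{3835}\right) - \frac{62}{41 \sqrt{1}} = - \frac{198}{759035} - \frac{62}{41 \cdot 1} = - \frac{198}{759035} - \frac{62}{41} = - \frac{47068288}{31120435}$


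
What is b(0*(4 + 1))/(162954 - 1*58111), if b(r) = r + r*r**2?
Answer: 0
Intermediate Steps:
b(r) = r + r**3
b(0*(4 + 1))/(162954 - 1*58111) = (0*(4 + 1) + (0*(4 + 1))**3)/(162954 - 1*58111) = (0*5 + (0*5)**3)/(162954 - 58111) = (0 + 0**3)/104843 = (0 + 0)*(1/104843) = 0*(1/104843) = 0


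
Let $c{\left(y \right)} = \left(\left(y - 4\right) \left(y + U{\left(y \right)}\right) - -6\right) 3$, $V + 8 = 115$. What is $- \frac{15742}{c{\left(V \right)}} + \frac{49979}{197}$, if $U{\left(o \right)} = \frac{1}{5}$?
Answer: $\frac{4133357068}{16322829} \approx 253.23$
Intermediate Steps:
$V = 107$ ($V = -8 + 115 = 107$)
$U{\left(o \right)} = \frac{1}{5}$
$c{\left(y \right)} = 18 + 3 \left(-4 + y\right) \left(\frac{1}{5} + y\right)$ ($c{\left(y \right)} = \left(\left(y - 4\right) \left(y + \frac{1}{5}\right) - -6\right) 3 = \left(\left(-4 + y\right) \left(\frac{1}{5} + y\right) + 6\right) 3 = \left(6 + \left(-4 + y\right) \left(\frac{1}{5} + y\right)\right) 3 = 18 + 3 \left(-4 + y\right) \left(\frac{1}{5} + y\right)$)
$- \frac{15742}{c{\left(V \right)}} + \frac{49979}{197} = - \frac{15742}{\frac{78}{5} + 3 \cdot 107^{2} - \frac{6099}{5}} + \frac{49979}{197} = - \frac{15742}{\frac{78}{5} + 3 \cdot 11449 - \frac{6099}{5}} + 49979 \cdot \frac{1}{197} = - \frac{15742}{\frac{78}{5} + 34347 - \frac{6099}{5}} + \frac{49979}{197} = - \frac{15742}{\frac{165714}{5}} + \frac{49979}{197} = \left(-15742\right) \frac{5}{165714} + \frac{49979}{197} = - \frac{39355}{82857} + \frac{49979}{197} = \frac{4133357068}{16322829}$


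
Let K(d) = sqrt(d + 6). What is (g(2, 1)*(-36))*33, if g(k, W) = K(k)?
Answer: -2376*sqrt(2) ≈ -3360.2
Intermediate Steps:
K(d) = sqrt(6 + d)
g(k, W) = sqrt(6 + k)
(g(2, 1)*(-36))*33 = (sqrt(6 + 2)*(-36))*33 = (sqrt(8)*(-36))*33 = ((2*sqrt(2))*(-36))*33 = -72*sqrt(2)*33 = -2376*sqrt(2)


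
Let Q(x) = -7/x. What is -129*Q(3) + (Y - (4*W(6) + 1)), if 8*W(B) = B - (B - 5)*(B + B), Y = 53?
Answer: 356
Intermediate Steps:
W(B) = B/8 - B*(-5 + B)/4 (W(B) = (B - (B - 5)*(B + B))/8 = (B - (-5 + B)*2*B)/8 = (B - 2*B*(-5 + B))/8 = B/8 - B*(-5 + B)/4)
-129*Q(3) + (Y - (4*W(6) + 1)) = -(-903)/3 + (53 - (4*((⅛)*6*(11 - 2*6)) + 1)) = -(-903)/3 + (53 - (4*((⅛)*6*(11 - 12)) + 1)) = -129*(-7/3) + (53 - (4*((⅛)*6*(-1)) + 1)) = 301 + (53 - (4*(-¾) + 1)) = 301 + (53 - (-3 + 1)) = 301 + (53 - 1*(-2)) = 301 + (53 + 2) = 301 + 55 = 356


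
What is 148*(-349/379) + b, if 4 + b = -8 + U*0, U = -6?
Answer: -56200/379 ≈ -148.28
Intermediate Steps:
b = -12 (b = -4 + (-8 - 6*0) = -4 + (-8 + 0) = -4 - 8 = -12)
148*(-349/379) + b = 148*(-349/379) - 12 = -51652/379 - 12 = -56200/379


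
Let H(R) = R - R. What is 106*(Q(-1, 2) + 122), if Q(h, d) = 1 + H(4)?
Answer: 13038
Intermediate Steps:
H(R) = 0
Q(h, d) = 1 (Q(h, d) = 1 + 0 = 1)
106*(Q(-1, 2) + 122) = 106*(1 + 122) = 106*123 = 13038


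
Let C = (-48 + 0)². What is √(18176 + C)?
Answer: 64*√5 ≈ 143.11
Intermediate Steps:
C = 2304 (C = (-48)² = 2304)
√(18176 + C) = √(18176 + 2304) = √20480 = 64*√5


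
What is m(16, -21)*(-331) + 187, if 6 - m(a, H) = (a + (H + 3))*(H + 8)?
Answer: 6807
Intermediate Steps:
m(a, H) = 6 - (8 + H)*(3 + H + a) (m(a, H) = 6 - (a + (H + 3))*(H + 8) = 6 - (a + (3 + H))*(8 + H) = 6 - (3 + H + a)*(8 + H) = 6 - (8 + H)*(3 + H + a))
m(16, -21)*(-331) + 187 = (-18 - 1*(-21)² - 11*(-21) - 8*16 - 1*(-21)*16)*(-331) + 187 = (-18 - 1*441 + 231 - 128 + 336)*(-331) + 187 = (-18 - 441 + 231 - 128 + 336)*(-331) + 187 = -20*(-331) + 187 = 6620 + 187 = 6807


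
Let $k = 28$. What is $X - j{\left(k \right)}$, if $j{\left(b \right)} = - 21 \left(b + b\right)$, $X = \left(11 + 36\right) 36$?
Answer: $2868$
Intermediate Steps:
$X = 1692$ ($X = 47 \cdot 36 = 1692$)
$j{\left(b \right)} = - 42 b$ ($j{\left(b \right)} = - 21 \cdot 2 b = - 42 b$)
$X - j{\left(k \right)} = 1692 - \left(-42\right) 28 = 1692 - -1176 = 1692 + 1176 = 2868$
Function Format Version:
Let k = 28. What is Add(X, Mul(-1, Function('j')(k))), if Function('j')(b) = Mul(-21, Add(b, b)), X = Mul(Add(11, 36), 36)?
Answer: 2868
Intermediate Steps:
X = 1692 (X = Mul(47, 36) = 1692)
Function('j')(b) = Mul(-42, b) (Function('j')(b) = Mul(-21, Mul(2, b)) = Mul(-42, b))
Add(X, Mul(-1, Function('j')(k))) = Add(1692, Mul(-1, Mul(-42, 28))) = Add(1692, Mul(-1, -1176)) = Add(1692, 1176) = 2868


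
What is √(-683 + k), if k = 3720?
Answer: √3037 ≈ 55.109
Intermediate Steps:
√(-683 + k) = √(-683 + 3720) = √3037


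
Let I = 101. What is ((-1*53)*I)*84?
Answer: -449652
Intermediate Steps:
((-1*53)*I)*84 = (-1*53*101)*84 = -53*101*84 = -5353*84 = -449652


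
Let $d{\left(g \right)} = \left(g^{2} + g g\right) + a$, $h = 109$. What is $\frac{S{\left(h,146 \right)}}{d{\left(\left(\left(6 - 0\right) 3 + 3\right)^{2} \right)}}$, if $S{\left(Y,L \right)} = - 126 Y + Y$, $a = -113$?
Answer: $- \frac{13625}{388849} \approx -0.035039$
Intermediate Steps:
$S{\left(Y,L \right)} = - 125 Y$
$d{\left(g \right)} = -113 + 2 g^{2}$ ($d{\left(g \right)} = \left(g^{2} + g g\right) - 113 = \left(g^{2} + g^{2}\right) - 113 = 2 g^{2} - 113 = -113 + 2 g^{2}$)
$\frac{S{\left(h,146 \right)}}{d{\left(\left(\left(6 - 0\right) 3 + 3\right)^{2} \right)}} = \frac{\left(-125\right) 109}{-113 + 2 \left(\left(\left(6 - 0\right) 3 + 3\right)^{2}\right)^{2}} = - \frac{13625}{-113 + 2 \left(\left(\left(6 + 0\right) 3 + 3\right)^{2}\right)^{2}} = - \frac{13625}{-113 + 2 \left(\left(6 \cdot 3 + 3\right)^{2}\right)^{2}} = - \frac{13625}{-113 + 2 \left(\left(18 + 3\right)^{2}\right)^{2}} = - \frac{13625}{-113 + 2 \left(21^{2}\right)^{2}} = - \frac{13625}{-113 + 2 \cdot 441^{2}} = - \frac{13625}{-113 + 2 \cdot 194481} = - \frac{13625}{-113 + 388962} = - \frac{13625}{388849}$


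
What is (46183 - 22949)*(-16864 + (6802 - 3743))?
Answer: -320745370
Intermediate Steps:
(46183 - 22949)*(-16864 + (6802 - 3743)) = 23234*(-16864 + 3059) = 23234*(-13805) = -320745370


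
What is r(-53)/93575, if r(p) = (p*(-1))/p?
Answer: -1/93575 ≈ -1.0687e-5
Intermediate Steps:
r(p) = -1 (r(p) = (-p)/p = -1)
r(-53)/93575 = -1/93575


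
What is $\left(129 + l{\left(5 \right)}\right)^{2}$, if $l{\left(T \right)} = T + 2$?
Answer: $18496$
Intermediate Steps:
$l{\left(T \right)} = 2 + T$
$\left(129 + l{\left(5 \right)}\right)^{2} = \left(129 + \left(2 + 5\right)\right)^{2} = \left(129 + 7\right)^{2} = 136^{2} = 18496$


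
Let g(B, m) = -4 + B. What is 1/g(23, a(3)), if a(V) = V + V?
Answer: 1/19 ≈ 0.052632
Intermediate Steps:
a(V) = 2*V
1/g(23, a(3)) = 1/(-4 + 23) = 1/19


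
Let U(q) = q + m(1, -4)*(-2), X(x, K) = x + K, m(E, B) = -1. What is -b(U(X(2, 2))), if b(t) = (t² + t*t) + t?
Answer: -78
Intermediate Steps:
X(x, K) = K + x
U(q) = 2 + q (U(q) = q - 1*(-2) = q + 2 = 2 + q)
b(t) = t + 2*t² (b(t) = (t² + t²) + t = 2*t² + t = t + 2*t²)
-b(U(X(2, 2))) = -(2 + (2 + 2))*(1 + 2*(2 + (2 + 2))) = -(2 + 4)*(1 + 2*(2 + 4)) = -6*(1 + 2*6) = -6*(1 + 12) = -6*13 = -1*78 = -78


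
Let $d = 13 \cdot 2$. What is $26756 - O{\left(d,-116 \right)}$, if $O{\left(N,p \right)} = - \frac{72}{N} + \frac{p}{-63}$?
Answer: $\frac{21913924}{819} \approx 26757.0$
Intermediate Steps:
$d = 26$
$O{\left(N,p \right)} = - \frac{72}{N} - \frac{p}{63}$ ($O{\left(N,p \right)} = - \frac{72}{N} + p \left(- \frac{1}{63}\right) = - \frac{72}{N} - \frac{p}{63}$)
$26756 - O{\left(d,-116 \right)} = 26756 - \left(- \frac{72}{26} - - \frac{116}{63}\right) = 26756 - \left(\left(-72\right) \frac{1}{26} + \frac{116}{63}\right) = 26756 - \left(- \frac{36}{13} + \frac{116}{63}\right) = 26756 - - \frac{760}{819} = 26756 + \frac{760}{819} = \frac{21913924}{819}$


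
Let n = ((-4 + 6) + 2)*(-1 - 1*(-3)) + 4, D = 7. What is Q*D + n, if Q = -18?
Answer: -114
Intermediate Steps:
n = 12 (n = (2 + 2)*(-1 + 3) + 4 = 4*2 + 4 = 8 + 4 = 12)
Q*D + n = -18*7 + 12 = -126 + 12 = -114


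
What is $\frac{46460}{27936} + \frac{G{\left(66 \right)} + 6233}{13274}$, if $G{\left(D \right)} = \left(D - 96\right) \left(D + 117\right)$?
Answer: $\frac{79683311}{46352808} \approx 1.7191$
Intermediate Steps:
$G{\left(D \right)} = \left(-96 + D\right) \left(117 + D\right)$
$\frac{46460}{27936} + \frac{G{\left(66 \right)} + 6233}{13274} = \frac{46460}{27936} + \frac{\left(-11232 + 66^{2} + 21 \cdot 66\right) + 6233}{13274} = 46460 \cdot \frac{1}{27936} + \left(\left(-11232 + 4356 + 1386\right) + 6233\right) \frac{1}{13274} = \frac{11615}{6984} + \left(-5490 + 6233\right) \frac{1}{13274} = \frac{11615}{6984} + 743 \cdot \frac{1}{13274} = \frac{11615}{6984} + \frac{743}{13274} = \frac{79683311}{46352808}$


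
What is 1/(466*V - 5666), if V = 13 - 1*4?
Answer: -1/1472 ≈ -0.00067935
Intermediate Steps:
V = 9 (V = 13 - 4 = 9)
1/(466*V - 5666) = 1/(466*9 - 5666) = 1/(4194 - 5666) = 1/(-1472) = -1/1472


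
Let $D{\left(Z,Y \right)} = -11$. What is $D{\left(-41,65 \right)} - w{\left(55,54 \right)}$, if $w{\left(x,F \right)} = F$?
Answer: $-65$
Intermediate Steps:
$D{\left(-41,65 \right)} - w{\left(55,54 \right)} = -11 - 54 = -65$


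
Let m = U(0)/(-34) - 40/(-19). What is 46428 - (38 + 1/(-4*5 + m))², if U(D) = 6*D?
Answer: 5200640999/115600 ≈ 44988.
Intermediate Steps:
m = 40/19 (m = (6*0)/(-34) - 40/(-19) = 0*(-1/34) - 40*(-1/19) = 0 + 40/19 = 40/19 ≈ 2.1053)
46428 - (38 + 1/(-4*5 + m))² = 46428 - (38 + 1/(-4*5 + 40/19))² = 46428 - (38 + 1/(-20 + 40/19))² = 46428 - (38 + 1/(-340/19))² = 46428 - (38 - 19/340)² = 46428 - (12901/340)² = 46428 - 1*166435801/115600 = 46428 - 166435801/115600 = 5200640999/115600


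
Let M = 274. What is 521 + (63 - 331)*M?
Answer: -72911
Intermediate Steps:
521 + (63 - 331)*M = 521 + (63 - 331)*274 = 521 - 268*274 = 521 - 73432 = -72911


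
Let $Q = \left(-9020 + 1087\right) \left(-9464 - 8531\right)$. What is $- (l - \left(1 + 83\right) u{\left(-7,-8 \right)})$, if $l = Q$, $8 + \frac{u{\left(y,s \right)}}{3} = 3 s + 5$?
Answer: $-142761139$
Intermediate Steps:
$u{\left(y,s \right)} = -9 + 9 s$ ($u{\left(y,s \right)} = -24 + 3 \left(3 s + 5\right) = -24 + 3 \left(5 + 3 s\right) = -24 + \left(15 + 9 s\right) = -9 + 9 s$)
$Q = 142754335$ ($Q = \left(-7933\right) \left(-17995\right) = 142754335$)
$l = 142754335$
$- (l - \left(1 + 83\right) u{\left(-7,-8 \right)}) = - (142754335 - \left(1 + 83\right) \left(-9 + 9 \left(-8\right)\right)) = - (142754335 - 84 \left(-9 - 72\right)) = - (142754335 - 84 \left(-81\right)) = - (142754335 - -6804) = - (142754335 + 6804) = \left(-1\right) 142761139 = -142761139$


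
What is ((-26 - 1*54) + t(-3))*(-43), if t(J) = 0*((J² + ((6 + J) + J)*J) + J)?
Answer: 3440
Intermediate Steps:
t(J) = 0 (t(J) = 0*((J² + (6 + 2*J)*J) + J) = 0*((J² + J*(6 + 2*J)) + J) = 0*(J + J² + J*(6 + 2*J)) = 0)
((-26 - 1*54) + t(-3))*(-43) = ((-26 - 1*54) + 0)*(-43) = ((-26 - 54) + 0)*(-43) = (-80 + 0)*(-43) = -80*(-43) = 3440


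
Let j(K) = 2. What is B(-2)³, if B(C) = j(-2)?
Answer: 8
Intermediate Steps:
B(C) = 2
B(-2)³ = 2³ = 8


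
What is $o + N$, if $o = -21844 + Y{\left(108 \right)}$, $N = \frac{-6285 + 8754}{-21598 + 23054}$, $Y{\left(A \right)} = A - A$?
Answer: $- \frac{31802395}{1456} \approx -21842.0$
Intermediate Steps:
$Y{\left(A \right)} = 0$
$N = \frac{2469}{1456} \approx 1.6957$
$o = -21844$ ($o = -21844 + 0 = -21844$)
$o + N = -21844 + \frac{2469}{1456} = - \frac{31802395}{1456}$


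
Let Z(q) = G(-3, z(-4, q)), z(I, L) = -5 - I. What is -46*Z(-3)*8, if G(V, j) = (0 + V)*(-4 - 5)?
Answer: -9936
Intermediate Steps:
G(V, j) = -9*V (G(V, j) = V*(-9) = -9*V)
Z(q) = 27 (Z(q) = -9*(-3) = 27)
-46*Z(-3)*8 = -46*27*8 = -1242*8 = -9936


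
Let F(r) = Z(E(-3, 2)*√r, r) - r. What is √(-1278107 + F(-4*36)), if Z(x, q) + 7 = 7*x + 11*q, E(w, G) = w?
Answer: √(-1279554 - 252*I) ≈ 0.11 - 1131.2*I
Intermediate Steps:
Z(x, q) = -7 + 7*x + 11*q (Z(x, q) = -7 + (7*x + 11*q) = -7 + 7*x + 11*q)
F(r) = -7 - 21*√r + 10*r (F(r) = (-7 + 7*(-3*√r) + 11*r) - r = (-7 - 21*√r + 11*r) - r = -7 - 21*√r + 10*r)
√(-1278107 + F(-4*36)) = √(-1278107 + (-7 - 21*12*I + 10*(-4*36))) = √(-1278107 + (-7 - 252*I + 10*(-144))) = √(-1278107 + (-7 - 252*I - 1440)) = √(-1278107 + (-1447 - 252*I)) = √(-1279554 - 252*I)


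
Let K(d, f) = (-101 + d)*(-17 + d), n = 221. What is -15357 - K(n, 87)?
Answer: -39837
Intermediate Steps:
-15357 - K(n, 87) = -15357 - (1717 + 221² - 118*221) = -15357 - (1717 + 48841 - 26078) = -15357 - 1*24480 = -15357 - 24480 = -39837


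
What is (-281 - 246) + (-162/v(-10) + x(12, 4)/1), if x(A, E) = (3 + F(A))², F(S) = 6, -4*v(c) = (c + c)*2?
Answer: -2311/5 ≈ -462.20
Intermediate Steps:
v(c) = -c (v(c) = -(c + c)*2/4 = -2*c*2/4 = -c)
x(A, E) = 81 (x(A, E) = (3 + 6)² = 9² = 81)
(-281 - 246) + (-162/v(-10) + x(12, 4)/1) = (-281 - 246) + (-162/((-1*(-10))) + 81/1) = -527 + (-162/10 + 81*1) = -527 + (-162*⅒ + 81) = -527 + (-81/5 + 81) = -527 + 324/5 = -2311/5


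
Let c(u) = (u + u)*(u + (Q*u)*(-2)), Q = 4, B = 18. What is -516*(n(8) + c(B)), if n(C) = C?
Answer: 2336448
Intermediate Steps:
c(u) = -14*u**2 (c(u) = (u + u)*(u + (4*u)*(-2)) = (2*u)*(u - 8*u) = (2*u)*(-7*u) = -14*u**2)
-516*(n(8) + c(B)) = -516*(8 - 14*18**2) = -516*(8 - 14*324) = -516*(8 - 4536) = -516*(-4528) = 2336448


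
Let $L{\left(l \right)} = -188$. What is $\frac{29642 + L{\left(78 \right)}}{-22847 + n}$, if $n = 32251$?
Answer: $\frac{14727}{4702} \approx 3.1321$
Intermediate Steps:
$\frac{29642 + L{\left(78 \right)}}{-22847 + n} = \frac{29642 - 188}{-22847 + 32251} = \frac{29454}{9404} = 29454 \cdot \frac{1}{9404} = \frac{14727}{4702}$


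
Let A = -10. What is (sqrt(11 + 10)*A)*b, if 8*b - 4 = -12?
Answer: 10*sqrt(21) ≈ 45.826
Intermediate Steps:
b = -1 (b = 1/2 + (1/8)*(-12) = 1/2 - 3/2 = -1)
(sqrt(11 + 10)*A)*b = (sqrt(11 + 10)*(-10))*(-1) = (sqrt(21)*(-10))*(-1) = -10*sqrt(21)*(-1) = 10*sqrt(21)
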